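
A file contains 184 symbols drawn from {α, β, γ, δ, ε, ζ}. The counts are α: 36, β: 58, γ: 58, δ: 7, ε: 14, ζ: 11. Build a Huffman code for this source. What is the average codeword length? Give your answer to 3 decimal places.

Probabilities are the counts divided by 184.
Repeatedly combine the two least-probable nodes; the expected code length is the sum of the merged weights.
merge 7/184 + 11/184 → 9/92
merge 7/92 + 9/92 → 4/23
merge 4/23 + 9/46 → 17/46
merge 29/92 + 29/92 → 29/46
merge 17/46 + 29/46 → 1
L = 9/92 + 4/23 + 17/46 + 29/46 + 1 = 209/92 ≈ 2.272 bits/symbol.

2.272 bits/symbol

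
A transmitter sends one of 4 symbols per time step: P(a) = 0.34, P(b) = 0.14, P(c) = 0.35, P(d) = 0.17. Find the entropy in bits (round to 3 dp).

H = −Σ pᵢ log₂ pᵢ.
−0.34·log₂(0.34) = 0.5292
−0.14·log₂(0.14) = 0.3971
−0.35·log₂(0.35) = 0.5301
−0.17·log₂(0.17) = 0.4346
Sum ≈ 1.8910 → 1.891 bits.

1.891 bits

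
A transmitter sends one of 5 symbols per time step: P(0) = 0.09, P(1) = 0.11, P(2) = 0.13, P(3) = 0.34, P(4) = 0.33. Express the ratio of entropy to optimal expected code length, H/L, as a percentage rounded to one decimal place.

Entropy H = −Σ p log₂ p ≈ 2.1026 bits.
Huffman merges: 9/100+11/100→1/5; 13/100+1/5→33/100; 33/100+33/100→33/50; 17/50+33/50→1. L = 219/100 ≈ 2.1900.
Efficiency = H/L = 2.1026/2.1900 = 96.0%.

96.0%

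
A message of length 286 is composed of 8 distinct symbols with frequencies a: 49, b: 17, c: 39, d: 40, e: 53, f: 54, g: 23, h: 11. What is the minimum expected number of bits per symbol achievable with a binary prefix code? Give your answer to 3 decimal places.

Probabilities are the counts divided by 286.
Repeatedly combine the two least-probable nodes; the expected code length is the sum of the merged weights.
merge 1/26 + 17/286 → 14/143
merge 23/286 + 14/143 → 51/286
merge 3/22 + 20/143 → 79/286
merge 49/286 + 51/286 → 50/143
merge 53/286 + 27/143 → 107/286
merge 79/286 + 50/143 → 179/286
merge 107/286 + 179/286 → 1
L = 14/143 + 51/286 + 79/286 + 50/143 + 107/286 + 179/286 + 1 = 415/143 ≈ 2.902 bits/symbol.

2.902 bits/symbol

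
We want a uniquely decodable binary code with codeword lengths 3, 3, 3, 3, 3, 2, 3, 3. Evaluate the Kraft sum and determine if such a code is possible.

With common denominator 2^3 = 8: Σ 2^(−ℓᵢ) = 1/8 + 1/8 + 1/8 + 1/8 + 1/8 + 2/8 + 1/8 + 1/8 = 9/8 = 1.125.
Kraft's inequality requires Σ ≤ 1; here Σ = 1.125 > 1, so no such prefix code exists.

1.125; no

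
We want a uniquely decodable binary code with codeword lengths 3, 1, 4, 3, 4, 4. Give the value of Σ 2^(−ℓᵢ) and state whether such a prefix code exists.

0.9375; yes

With common denominator 2^4 = 16: Σ 2^(−ℓᵢ) = 2/16 + 8/16 + 1/16 + 2/16 + 1/16 + 1/16 = 15/16 = 0.9375.
Kraft's inequality requires Σ ≤ 1; here Σ = 0.9375 ≤ 1, so such a prefix code exists.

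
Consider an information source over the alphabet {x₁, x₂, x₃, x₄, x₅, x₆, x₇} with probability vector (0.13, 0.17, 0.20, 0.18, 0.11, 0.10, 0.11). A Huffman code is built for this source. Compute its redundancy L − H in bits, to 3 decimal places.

0.040 bits

Entropy H = −Σ p log₂ p ≈ 2.7597 bits.
Huffman merges: 1/10+11/100→21/100; 11/100+13/100→6/25; 17/100+9/50→7/20; 1/5+21/100→41/100; 6/25+7/20→59/100; 41/100+59/100→1. L = 14/5 ≈ 2.8000.
L − H = 2.8000 − 2.7597 = 0.040 bits.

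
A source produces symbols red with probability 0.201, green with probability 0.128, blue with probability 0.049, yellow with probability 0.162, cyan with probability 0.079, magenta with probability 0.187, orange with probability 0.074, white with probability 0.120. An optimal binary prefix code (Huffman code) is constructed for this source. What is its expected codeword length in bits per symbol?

Repeatedly combine the two least-probable nodes; the expected code length is the sum of the merged weights.
merge 49/1000 + 37/500 → 123/1000
merge 79/1000 + 3/25 → 199/1000
merge 123/1000 + 16/125 → 251/1000
merge 81/500 + 187/1000 → 349/1000
merge 199/1000 + 201/1000 → 2/5
merge 251/1000 + 349/1000 → 3/5
merge 2/5 + 3/5 → 1
L = 123/1000 + 199/1000 + 251/1000 + 349/1000 + 2/5 + 3/5 + 1 = 1461/500 = 2.922 bits/symbol.

2.922 bits/symbol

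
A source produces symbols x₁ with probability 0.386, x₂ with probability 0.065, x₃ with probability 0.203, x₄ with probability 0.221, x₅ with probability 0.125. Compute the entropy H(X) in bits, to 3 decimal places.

2.110 bits

H = −Σ pᵢ log₂ pᵢ.
−0.386·log₂(0.386) = 0.5301
−0.065·log₂(0.065) = 0.2563
−0.203·log₂(0.203) = 0.4670
−0.221·log₂(0.221) = 0.4813
−0.125·log₂(0.125) = 0.3750
Sum ≈ 2.1097 → 2.110 bits.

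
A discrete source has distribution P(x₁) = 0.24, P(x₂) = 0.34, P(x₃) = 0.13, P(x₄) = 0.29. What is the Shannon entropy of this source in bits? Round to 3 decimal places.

H = −Σ pᵢ log₂ pᵢ.
−0.24·log₂(0.24) = 0.4941
−0.34·log₂(0.34) = 0.5292
−0.13·log₂(0.13) = 0.3826
−0.29·log₂(0.29) = 0.5179
Sum ≈ 1.9239 → 1.924 bits.

1.924 bits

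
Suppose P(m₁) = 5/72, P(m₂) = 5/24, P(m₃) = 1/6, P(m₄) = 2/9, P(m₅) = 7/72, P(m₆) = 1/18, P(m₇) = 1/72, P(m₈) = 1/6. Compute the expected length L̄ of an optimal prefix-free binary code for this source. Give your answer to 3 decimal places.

2.778 bits/symbol

Repeatedly combine the two least-probable nodes; the expected code length is the sum of the merged weights.
merge 1/72 + 1/18 → 5/72
merge 5/72 + 5/72 → 5/36
merge 7/72 + 5/36 → 17/72
merge 1/6 + 1/6 → 1/3
merge 5/24 + 2/9 → 31/72
merge 17/72 + 1/3 → 41/72
merge 31/72 + 41/72 → 1
L = 5/72 + 5/36 + 17/72 + 1/3 + 31/72 + 41/72 + 1 = 25/9 ≈ 2.778 bits/symbol.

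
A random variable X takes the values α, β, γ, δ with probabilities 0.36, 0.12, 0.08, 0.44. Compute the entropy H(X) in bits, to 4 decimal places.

H = −Σ pᵢ log₂ pᵢ.
−0.36·log₂(0.36) = 0.5306
−0.12·log₂(0.12) = 0.3671
−0.08·log₂(0.08) = 0.2915
−0.44·log₂(0.44) = 0.5211
Sum ≈ 1.7103 → 1.7103 bits.

1.7103 bits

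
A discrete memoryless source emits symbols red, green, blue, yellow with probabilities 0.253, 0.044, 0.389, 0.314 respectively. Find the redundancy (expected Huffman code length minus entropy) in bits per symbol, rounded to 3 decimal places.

0.153 bits

Entropy H = −Σ p log₂ p ≈ 1.7546 bits.
Huffman merges: 11/250+253/1000→297/1000; 297/1000+157/500→611/1000; 389/1000+611/1000→1. L = 477/250 ≈ 1.9080.
L − H = 1.9080 − 1.7546 = 0.153 bits.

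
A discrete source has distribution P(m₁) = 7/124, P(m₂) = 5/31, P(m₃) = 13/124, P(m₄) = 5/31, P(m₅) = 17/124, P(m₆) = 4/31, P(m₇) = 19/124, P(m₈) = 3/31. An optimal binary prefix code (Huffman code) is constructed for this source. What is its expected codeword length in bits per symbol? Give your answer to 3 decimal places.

Repeatedly combine the two least-probable nodes; the expected code length is the sum of the merged weights.
merge 7/124 + 3/31 → 19/124
merge 13/124 + 4/31 → 29/124
merge 17/124 + 19/124 → 9/31
merge 19/124 + 5/31 → 39/124
merge 5/31 + 29/124 → 49/124
merge 9/31 + 39/124 → 75/124
merge 49/124 + 75/124 → 1
L = 19/124 + 29/124 + 9/31 + 39/124 + 49/124 + 75/124 + 1 = 371/124 ≈ 2.992 bits/symbol.

2.992 bits/symbol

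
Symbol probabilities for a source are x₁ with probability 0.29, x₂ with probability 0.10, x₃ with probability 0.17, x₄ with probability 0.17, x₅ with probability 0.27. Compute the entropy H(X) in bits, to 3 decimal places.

H = −Σ pᵢ log₂ pᵢ.
−0.29·log₂(0.29) = 0.5179
−0.10·log₂(0.10) = 0.3322
−0.17·log₂(0.17) = 0.4346
−0.17·log₂(0.17) = 0.4346
−0.27·log₂(0.27) = 0.5100
Sum ≈ 2.2293 → 2.229 bits.

2.229 bits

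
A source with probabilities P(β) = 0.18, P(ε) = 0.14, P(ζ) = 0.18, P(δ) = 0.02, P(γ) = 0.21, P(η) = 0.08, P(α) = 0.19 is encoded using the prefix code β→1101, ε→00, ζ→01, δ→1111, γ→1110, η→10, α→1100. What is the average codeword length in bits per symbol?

L̄ = Σ pᵢ·ℓᵢ = 0.18·4 + 0.14·2 + 0.18·2 + 0.02·4 + 0.21·4 + 0.08·2 + 0.19·4 = 3.2 bits/symbol.

3.2 bits/symbol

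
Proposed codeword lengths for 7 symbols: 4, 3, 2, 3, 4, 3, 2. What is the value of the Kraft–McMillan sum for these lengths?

With common denominator 2^4 = 16: Σ 2^(−ℓᵢ) = 1/16 + 2/16 + 4/16 + 2/16 + 1/16 + 2/16 + 4/16 = 16/16 = 1.

1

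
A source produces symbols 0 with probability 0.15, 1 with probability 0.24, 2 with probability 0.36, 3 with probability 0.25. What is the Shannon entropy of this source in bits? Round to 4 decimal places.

H = −Σ pᵢ log₂ pᵢ.
−0.15·log₂(0.15) = 0.4105
−0.24·log₂(0.24) = 0.4941
−0.36·log₂(0.36) = 0.5306
−0.25·log₂(0.25) = 0.5000
Sum ≈ 1.9353 → 1.9353 bits.

1.9353 bits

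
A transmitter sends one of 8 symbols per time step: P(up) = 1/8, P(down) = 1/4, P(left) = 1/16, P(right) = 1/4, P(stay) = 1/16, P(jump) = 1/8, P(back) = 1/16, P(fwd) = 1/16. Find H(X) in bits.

2.75 bits

Each probability is a power of 1/2, so log₂(1/p) is an integer.
H = Σ p·log₂(1/p) = 1/8·3 + 1/4·2 + 1/16·4 + 1/4·2 + 1/16·4 + 1/8·3 + 1/16·4 + 1/16·4 = 2.75 bits.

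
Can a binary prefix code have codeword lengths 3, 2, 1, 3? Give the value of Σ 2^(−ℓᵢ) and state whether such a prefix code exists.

With common denominator 2^3 = 8: Σ 2^(−ℓᵢ) = 1/8 + 2/8 + 4/8 + 1/8 = 8/8 = 1.
Kraft's inequality requires Σ ≤ 1; here Σ = 1 ≤ 1, so such a prefix code exists.

1; yes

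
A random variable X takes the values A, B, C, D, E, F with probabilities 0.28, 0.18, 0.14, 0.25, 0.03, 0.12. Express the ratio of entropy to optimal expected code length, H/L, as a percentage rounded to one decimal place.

97.4%

Entropy H = −Σ p log₂ p ≈ 2.3755 bits.
Huffman merges: 3/100+3/25→3/20; 7/50+3/20→29/100; 9/50+1/4→43/100; 7/25+29/100→57/100; 43/100+57/100→1. L = 61/25 ≈ 2.4400.
Efficiency = H/L = 2.3755/2.4400 = 97.4%.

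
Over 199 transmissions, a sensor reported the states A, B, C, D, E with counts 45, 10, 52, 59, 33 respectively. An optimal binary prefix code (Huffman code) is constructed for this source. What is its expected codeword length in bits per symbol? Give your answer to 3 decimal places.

Probabilities are the counts divided by 199.
Repeatedly combine the two least-probable nodes; the expected code length is the sum of the merged weights.
merge 10/199 + 33/199 → 43/199
merge 43/199 + 45/199 → 88/199
merge 52/199 + 59/199 → 111/199
merge 88/199 + 111/199 → 1
L = 43/199 + 88/199 + 111/199 + 1 = 441/199 ≈ 2.216 bits/symbol.

2.216 bits/symbol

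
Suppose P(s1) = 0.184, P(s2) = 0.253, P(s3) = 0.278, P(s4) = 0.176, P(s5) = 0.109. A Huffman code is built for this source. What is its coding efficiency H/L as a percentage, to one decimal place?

Entropy H = −Σ p log₂ p ≈ 2.2541 bits.
Huffman merges: 109/1000+22/125→57/200; 23/125+253/1000→437/1000; 139/500+57/200→563/1000; 437/1000+563/1000→1. L = 457/200 ≈ 2.2850.
Efficiency = H/L = 2.2541/2.2850 = 98.6%.

98.6%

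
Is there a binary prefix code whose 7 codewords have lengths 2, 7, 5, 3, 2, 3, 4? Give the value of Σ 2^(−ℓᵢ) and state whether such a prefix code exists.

0.8515625; yes

With common denominator 2^7 = 128: Σ 2^(−ℓᵢ) = 32/128 + 1/128 + 4/128 + 16/128 + 32/128 + 16/128 + 8/128 = 109/128 = 0.8515625.
Kraft's inequality requires Σ ≤ 1; here Σ = 0.8515625 ≤ 1, so such a prefix code exists.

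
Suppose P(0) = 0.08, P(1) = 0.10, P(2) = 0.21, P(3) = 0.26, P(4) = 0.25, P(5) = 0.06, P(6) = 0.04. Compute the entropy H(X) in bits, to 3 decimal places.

2.531 bits

H = −Σ pᵢ log₂ pᵢ.
−0.08·log₂(0.08) = 0.2915
−0.10·log₂(0.10) = 0.3322
−0.21·log₂(0.21) = 0.4728
−0.26·log₂(0.26) = 0.5053
−0.25·log₂(0.25) = 0.5000
−0.06·log₂(0.06) = 0.2435
−0.04·log₂(0.04) = 0.1858
Sum ≈ 2.5311 → 2.531 bits.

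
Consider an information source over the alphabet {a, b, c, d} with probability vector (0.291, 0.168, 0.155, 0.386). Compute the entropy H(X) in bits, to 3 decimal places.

H = −Σ pᵢ log₂ pᵢ.
−0.291·log₂(0.291) = 0.5182
−0.168·log₂(0.168) = 0.4323
−0.155·log₂(0.155) = 0.4169
−0.386·log₂(0.386) = 0.5301
Sum ≈ 1.8976 → 1.898 bits.

1.898 bits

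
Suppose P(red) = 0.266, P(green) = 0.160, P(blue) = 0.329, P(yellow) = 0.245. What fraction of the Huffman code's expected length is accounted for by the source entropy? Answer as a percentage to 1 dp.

97.8%

Entropy H = −Σ p log₂ p ≈ 1.9560 bits.
Huffman merges: 4/25+49/200→81/200; 133/500+329/1000→119/200; 81/200+119/200→1. L = 2 ≈ 2.0000.
Efficiency = H/L = 1.9560/2.0000 = 97.8%.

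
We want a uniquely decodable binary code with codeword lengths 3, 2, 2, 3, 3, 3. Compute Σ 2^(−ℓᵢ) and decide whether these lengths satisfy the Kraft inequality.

With common denominator 2^3 = 8: Σ 2^(−ℓᵢ) = 1/8 + 2/8 + 2/8 + 1/8 + 1/8 + 1/8 = 8/8 = 1.
Kraft's inequality requires Σ ≤ 1; here Σ = 1 ≤ 1, so such a prefix code exists.

1; yes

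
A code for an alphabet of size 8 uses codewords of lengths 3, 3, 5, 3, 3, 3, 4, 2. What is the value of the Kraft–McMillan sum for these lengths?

With common denominator 2^5 = 32: Σ 2^(−ℓᵢ) = 4/32 + 4/32 + 1/32 + 4/32 + 4/32 + 4/32 + 2/32 + 8/32 = 31/32 = 0.96875.

0.96875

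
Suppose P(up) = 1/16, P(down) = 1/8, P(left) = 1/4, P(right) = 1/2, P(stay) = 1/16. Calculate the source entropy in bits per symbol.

1.875 bits

Each probability is a power of 1/2, so log₂(1/p) is an integer.
H = Σ p·log₂(1/p) = 1/16·4 + 1/8·3 + 1/4·2 + 1/2·1 + 1/16·4 = 1.875 bits.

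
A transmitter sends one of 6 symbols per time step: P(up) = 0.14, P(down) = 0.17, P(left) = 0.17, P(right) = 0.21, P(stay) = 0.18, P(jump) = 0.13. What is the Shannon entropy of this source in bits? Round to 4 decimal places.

H = −Σ pᵢ log₂ pᵢ.
−0.14·log₂(0.14) = 0.3971
−0.17·log₂(0.17) = 0.4346
−0.17·log₂(0.17) = 0.4346
−0.21·log₂(0.21) = 0.4728
−0.18·log₂(0.18) = 0.4453
−0.13·log₂(0.13) = 0.3826
Sum ≈ 2.5671 → 2.5671 bits.

2.5671 bits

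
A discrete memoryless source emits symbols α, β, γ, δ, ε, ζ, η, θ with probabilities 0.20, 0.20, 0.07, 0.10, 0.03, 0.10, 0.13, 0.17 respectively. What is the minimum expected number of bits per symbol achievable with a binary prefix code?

2.9 bits/symbol

Repeatedly combine the two least-probable nodes; the expected code length is the sum of the merged weights.
merge 3/100 + 7/100 → 1/10
merge 1/10 + 1/10 → 1/5
merge 1/10 + 13/100 → 23/100
merge 17/100 + 1/5 → 37/100
merge 1/5 + 1/5 → 2/5
merge 23/100 + 37/100 → 3/5
merge 2/5 + 3/5 → 1
L = 1/10 + 1/5 + 23/100 + 37/100 + 2/5 + 3/5 + 1 = 29/10 = 2.9 bits/symbol.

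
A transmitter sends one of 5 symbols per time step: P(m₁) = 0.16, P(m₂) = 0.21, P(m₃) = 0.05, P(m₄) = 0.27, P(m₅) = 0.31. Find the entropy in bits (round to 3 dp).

2.146 bits

H = −Σ pᵢ log₂ pᵢ.
−0.16·log₂(0.16) = 0.4230
−0.21·log₂(0.21) = 0.4728
−0.05·log₂(0.05) = 0.2161
−0.27·log₂(0.27) = 0.5100
−0.31·log₂(0.31) = 0.5238
Sum ≈ 2.1458 → 2.146 bits.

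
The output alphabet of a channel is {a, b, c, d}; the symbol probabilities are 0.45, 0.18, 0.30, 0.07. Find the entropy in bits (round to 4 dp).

1.7534 bits

H = −Σ pᵢ log₂ pᵢ.
−0.45·log₂(0.45) = 0.5184
−0.18·log₂(0.18) = 0.4453
−0.30·log₂(0.30) = 0.5211
−0.07·log₂(0.07) = 0.2686
Sum ≈ 1.7534 → 1.7534 bits.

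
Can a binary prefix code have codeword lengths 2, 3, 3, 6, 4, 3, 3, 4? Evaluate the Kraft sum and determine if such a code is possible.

0.890625; yes

With common denominator 2^6 = 64: Σ 2^(−ℓᵢ) = 16/64 + 8/64 + 8/64 + 1/64 + 4/64 + 8/64 + 8/64 + 4/64 = 57/64 = 0.890625.
Kraft's inequality requires Σ ≤ 1; here Σ = 0.890625 ≤ 1, so such a prefix code exists.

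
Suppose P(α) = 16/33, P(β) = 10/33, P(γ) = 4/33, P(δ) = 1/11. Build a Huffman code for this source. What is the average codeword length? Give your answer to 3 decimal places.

Repeatedly combine the two least-probable nodes; the expected code length is the sum of the merged weights.
merge 1/11 + 4/33 → 7/33
merge 7/33 + 10/33 → 17/33
merge 16/33 + 17/33 → 1
L = 7/33 + 17/33 + 1 = 19/11 ≈ 1.727 bits/symbol.

1.727 bits/symbol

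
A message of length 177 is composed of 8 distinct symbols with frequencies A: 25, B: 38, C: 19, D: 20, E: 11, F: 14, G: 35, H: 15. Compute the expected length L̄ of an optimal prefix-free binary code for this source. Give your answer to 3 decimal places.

Probabilities are the counts divided by 177.
Repeatedly combine the two least-probable nodes; the expected code length is the sum of the merged weights.
merge 11/177 + 14/177 → 25/177
merge 5/59 + 19/177 → 34/177
merge 20/177 + 25/177 → 15/59
merge 25/177 + 34/177 → 1/3
merge 35/177 + 38/177 → 73/177
merge 15/59 + 1/3 → 104/177
merge 73/177 + 104/177 → 1
L = 25/177 + 34/177 + 15/59 + 1/3 + 73/177 + 104/177 + 1 = 517/177 ≈ 2.921 bits/symbol.

2.921 bits/symbol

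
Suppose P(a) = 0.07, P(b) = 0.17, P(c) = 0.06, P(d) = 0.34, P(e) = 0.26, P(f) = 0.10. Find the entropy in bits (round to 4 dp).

H = −Σ pᵢ log₂ pᵢ.
−0.07·log₂(0.07) = 0.2686
−0.17·log₂(0.17) = 0.4346
−0.06·log₂(0.06) = 0.2435
−0.34·log₂(0.34) = 0.5292
−0.26·log₂(0.26) = 0.5053
−0.10·log₂(0.10) = 0.3322
Sum ≈ 2.3133 → 2.3133 bits.

2.3133 bits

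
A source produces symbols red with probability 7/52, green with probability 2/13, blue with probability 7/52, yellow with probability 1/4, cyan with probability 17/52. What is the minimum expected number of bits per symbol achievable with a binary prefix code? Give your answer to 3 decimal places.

Repeatedly combine the two least-probable nodes; the expected code length is the sum of the merged weights.
merge 7/52 + 7/52 → 7/26
merge 2/13 + 1/4 → 21/52
merge 7/26 + 17/52 → 31/52
merge 21/52 + 31/52 → 1
L = 7/26 + 21/52 + 31/52 + 1 = 59/26 ≈ 2.269 bits/symbol.

2.269 bits/symbol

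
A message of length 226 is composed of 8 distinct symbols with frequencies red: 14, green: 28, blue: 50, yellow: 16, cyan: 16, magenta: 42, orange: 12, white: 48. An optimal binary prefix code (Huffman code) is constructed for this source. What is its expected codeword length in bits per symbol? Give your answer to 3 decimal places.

2.823 bits/symbol

Probabilities are the counts divided by 226.
Repeatedly combine the two least-probable nodes; the expected code length is the sum of the merged weights.
merge 6/113 + 7/113 → 13/113
merge 8/113 + 8/113 → 16/113
merge 13/113 + 14/113 → 27/113
merge 16/113 + 21/113 → 37/113
merge 24/113 + 25/113 → 49/113
merge 27/113 + 37/113 → 64/113
merge 49/113 + 64/113 → 1
L = 13/113 + 16/113 + 27/113 + 37/113 + 49/113 + 64/113 + 1 = 319/113 ≈ 2.823 bits/symbol.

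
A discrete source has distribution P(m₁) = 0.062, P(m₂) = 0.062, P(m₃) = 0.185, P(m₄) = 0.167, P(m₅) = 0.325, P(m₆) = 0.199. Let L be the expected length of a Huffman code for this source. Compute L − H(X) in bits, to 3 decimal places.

Entropy H = −Σ p log₂ p ≈ 2.3695 bits.
Huffman merges: 31/500+31/500→31/250; 31/250+167/1000→291/1000; 37/200+199/1000→48/125; 291/1000+13/40→77/125; 48/125+77/125→1. L = 483/200 ≈ 2.4150.
L − H = 2.4150 − 2.3695 = 0.046 bits.

0.046 bits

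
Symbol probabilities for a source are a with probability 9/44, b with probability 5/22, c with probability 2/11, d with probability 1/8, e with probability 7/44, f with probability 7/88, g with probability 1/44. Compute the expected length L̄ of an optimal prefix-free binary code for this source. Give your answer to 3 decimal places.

2.670 bits/symbol

Repeatedly combine the two least-probable nodes; the expected code length is the sum of the merged weights.
merge 1/44 + 7/88 → 9/88
merge 9/88 + 1/8 → 5/22
merge 7/44 + 2/11 → 15/44
merge 9/44 + 5/22 → 19/44
merge 5/22 + 15/44 → 25/44
merge 19/44 + 25/44 → 1
L = 9/88 + 5/22 + 15/44 + 19/44 + 25/44 + 1 = 235/88 ≈ 2.670 bits/symbol.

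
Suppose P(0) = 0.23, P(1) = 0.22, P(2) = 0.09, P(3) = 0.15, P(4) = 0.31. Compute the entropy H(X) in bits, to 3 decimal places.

H = −Σ pᵢ log₂ pᵢ.
−0.23·log₂(0.23) = 0.4877
−0.22·log₂(0.22) = 0.4806
−0.09·log₂(0.09) = 0.3127
−0.15·log₂(0.15) = 0.4105
−0.31·log₂(0.31) = 0.5238
Sum ≈ 2.2152 → 2.215 bits.

2.215 bits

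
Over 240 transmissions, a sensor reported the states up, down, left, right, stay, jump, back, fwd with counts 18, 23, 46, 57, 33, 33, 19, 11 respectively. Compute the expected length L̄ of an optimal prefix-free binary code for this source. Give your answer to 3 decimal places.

2.867 bits/symbol

Probabilities are the counts divided by 240.
Repeatedly combine the two least-probable nodes; the expected code length is the sum of the merged weights.
merge 11/240 + 3/40 → 29/240
merge 19/240 + 23/240 → 7/40
merge 29/240 + 11/80 → 31/120
merge 11/80 + 7/40 → 5/16
merge 23/120 + 19/80 → 103/240
merge 31/120 + 5/16 → 137/240
merge 103/240 + 137/240 → 1
L = 29/240 + 7/40 + 31/120 + 5/16 + 103/240 + 137/240 + 1 = 43/15 ≈ 2.867 bits/symbol.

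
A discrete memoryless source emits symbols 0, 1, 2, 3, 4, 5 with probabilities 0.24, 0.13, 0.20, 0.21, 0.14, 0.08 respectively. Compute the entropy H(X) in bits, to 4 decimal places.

2.5026 bits

H = −Σ pᵢ log₂ pᵢ.
−0.24·log₂(0.24) = 0.4941
−0.13·log₂(0.13) = 0.3826
−0.20·log₂(0.20) = 0.4644
−0.21·log₂(0.21) = 0.4728
−0.14·log₂(0.14) = 0.3971
−0.08·log₂(0.08) = 0.2915
Sum ≈ 2.5026 → 2.5026 bits.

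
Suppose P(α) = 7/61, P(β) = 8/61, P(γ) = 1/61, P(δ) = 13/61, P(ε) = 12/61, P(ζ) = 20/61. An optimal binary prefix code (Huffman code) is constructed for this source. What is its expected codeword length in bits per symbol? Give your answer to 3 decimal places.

2.393 bits/symbol

Repeatedly combine the two least-probable nodes; the expected code length is the sum of the merged weights.
merge 1/61 + 7/61 → 8/61
merge 8/61 + 8/61 → 16/61
merge 12/61 + 13/61 → 25/61
merge 16/61 + 20/61 → 36/61
merge 25/61 + 36/61 → 1
L = 8/61 + 16/61 + 25/61 + 36/61 + 1 = 146/61 ≈ 2.393 bits/symbol.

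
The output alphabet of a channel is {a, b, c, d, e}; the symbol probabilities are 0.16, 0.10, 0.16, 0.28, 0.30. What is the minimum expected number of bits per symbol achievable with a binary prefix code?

2.26 bits/symbol

Repeatedly combine the two least-probable nodes; the expected code length is the sum of the merged weights.
merge 1/10 + 4/25 → 13/50
merge 4/25 + 13/50 → 21/50
merge 7/25 + 3/10 → 29/50
merge 21/50 + 29/50 → 1
L = 13/50 + 21/50 + 29/50 + 1 = 113/50 = 2.26 bits/symbol.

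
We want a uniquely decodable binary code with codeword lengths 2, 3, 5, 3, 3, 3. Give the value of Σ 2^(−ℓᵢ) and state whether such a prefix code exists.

With common denominator 2^5 = 32: Σ 2^(−ℓᵢ) = 8/32 + 4/32 + 1/32 + 4/32 + 4/32 + 4/32 = 25/32 = 0.78125.
Kraft's inequality requires Σ ≤ 1; here Σ = 0.78125 ≤ 1, so such a prefix code exists.

0.78125; yes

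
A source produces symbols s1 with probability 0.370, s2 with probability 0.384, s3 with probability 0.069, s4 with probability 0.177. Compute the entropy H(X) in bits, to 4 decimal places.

H = −Σ pᵢ log₂ pᵢ.
−0.370·log₂(0.370) = 0.5307
−0.384·log₂(0.384) = 0.5302
−0.069·log₂(0.069) = 0.2662
−0.177·log₂(0.177) = 0.4422
Sum ≈ 1.7693 → 1.7693 bits.

1.7693 bits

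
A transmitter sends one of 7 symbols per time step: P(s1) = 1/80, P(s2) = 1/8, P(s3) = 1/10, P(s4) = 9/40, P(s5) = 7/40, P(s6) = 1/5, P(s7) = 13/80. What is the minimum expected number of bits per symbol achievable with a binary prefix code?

Repeatedly combine the two least-probable nodes; the expected code length is the sum of the merged weights.
merge 1/80 + 1/10 → 9/80
merge 9/80 + 1/8 → 19/80
merge 13/80 + 7/40 → 27/80
merge 1/5 + 9/40 → 17/40
merge 19/80 + 27/80 → 23/40
merge 17/40 + 23/40 → 1
L = 9/80 + 19/80 + 27/80 + 17/40 + 23/40 + 1 = 43/16 = 2.6875 bits/symbol.

2.6875 bits/symbol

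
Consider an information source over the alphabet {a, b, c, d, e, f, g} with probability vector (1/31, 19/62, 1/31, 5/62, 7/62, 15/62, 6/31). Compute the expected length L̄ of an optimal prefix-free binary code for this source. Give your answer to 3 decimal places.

Repeatedly combine the two least-probable nodes; the expected code length is the sum of the merged weights.
merge 1/31 + 1/31 → 2/31
merge 2/31 + 5/62 → 9/62
merge 7/62 + 9/62 → 8/31
merge 6/31 + 15/62 → 27/62
merge 8/31 + 19/62 → 35/62
merge 27/62 + 35/62 → 1
L = 2/31 + 9/62 + 8/31 + 27/62 + 35/62 + 1 = 153/62 ≈ 2.468 bits/symbol.

2.468 bits/symbol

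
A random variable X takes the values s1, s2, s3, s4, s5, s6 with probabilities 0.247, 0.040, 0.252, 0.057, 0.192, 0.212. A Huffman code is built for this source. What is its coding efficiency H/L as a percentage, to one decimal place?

98.6%

Entropy H = −Σ p log₂ p ≈ 2.3523 bits.
Huffman merges: 1/25+57/1000→97/1000; 97/1000+24/125→289/1000; 53/250+247/1000→459/1000; 63/250+289/1000→541/1000; 459/1000+541/1000→1. L = 1193/500 ≈ 2.3860.
Efficiency = H/L = 2.3523/2.3860 = 98.6%.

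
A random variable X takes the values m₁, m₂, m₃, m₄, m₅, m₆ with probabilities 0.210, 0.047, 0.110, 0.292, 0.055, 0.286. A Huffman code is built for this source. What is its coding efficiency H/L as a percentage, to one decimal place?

99.2%

Entropy H = −Σ p log₂ p ≈ 2.2957 bits.
Huffman merges: 47/1000+11/200→51/500; 51/500+11/100→53/250; 21/100+53/250→211/500; 143/500+73/250→289/500; 211/500+289/500→1. L = 1157/500 ≈ 2.3140.
Efficiency = H/L = 2.2957/2.3140 = 99.2%.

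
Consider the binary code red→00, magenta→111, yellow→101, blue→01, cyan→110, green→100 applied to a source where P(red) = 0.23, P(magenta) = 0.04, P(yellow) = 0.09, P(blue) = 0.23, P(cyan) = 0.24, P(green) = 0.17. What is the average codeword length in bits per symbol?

L̄ = Σ pᵢ·ℓᵢ = 0.23·2 + 0.04·3 + 0.09·3 + 0.23·2 + 0.24·3 + 0.17·3 = 2.54 bits/symbol.

2.54 bits/symbol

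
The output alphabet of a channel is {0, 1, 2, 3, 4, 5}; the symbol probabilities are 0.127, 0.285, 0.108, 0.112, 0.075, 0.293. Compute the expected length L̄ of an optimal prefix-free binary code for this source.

2.422 bits/symbol

Repeatedly combine the two least-probable nodes; the expected code length is the sum of the merged weights.
merge 3/40 + 27/250 → 183/1000
merge 14/125 + 127/1000 → 239/1000
merge 183/1000 + 239/1000 → 211/500
merge 57/200 + 293/1000 → 289/500
merge 211/500 + 289/500 → 1
L = 183/1000 + 239/1000 + 211/500 + 289/500 + 1 = 1211/500 = 2.422 bits/symbol.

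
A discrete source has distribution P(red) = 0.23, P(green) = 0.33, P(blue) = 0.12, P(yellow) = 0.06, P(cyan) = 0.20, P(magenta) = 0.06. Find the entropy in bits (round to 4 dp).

2.3340 bits

H = −Σ pᵢ log₂ pᵢ.
−0.23·log₂(0.23) = 0.4877
−0.33·log₂(0.33) = 0.5278
−0.12·log₂(0.12) = 0.3671
−0.06·log₂(0.06) = 0.2435
−0.20·log₂(0.20) = 0.4644
−0.06·log₂(0.06) = 0.2435
Sum ≈ 2.3340 → 2.3340 bits.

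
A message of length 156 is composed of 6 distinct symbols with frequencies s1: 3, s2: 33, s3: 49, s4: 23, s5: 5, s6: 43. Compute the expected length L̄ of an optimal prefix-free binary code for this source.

Probabilities are the counts divided by 156.
Repeatedly combine the two least-probable nodes; the expected code length is the sum of the merged weights.
merge 1/52 + 5/156 → 2/39
merge 2/39 + 23/156 → 31/156
merge 31/156 + 11/52 → 16/39
merge 43/156 + 49/156 → 23/39
merge 16/39 + 23/39 → 1
L = 2/39 + 31/156 + 16/39 + 23/39 + 1 = 9/4 = 2.25 bits/symbol.

2.25 bits/symbol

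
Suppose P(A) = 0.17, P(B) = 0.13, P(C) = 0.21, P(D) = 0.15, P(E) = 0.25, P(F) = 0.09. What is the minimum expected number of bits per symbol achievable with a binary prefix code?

2.54 bits/symbol

Repeatedly combine the two least-probable nodes; the expected code length is the sum of the merged weights.
merge 9/100 + 13/100 → 11/50
merge 3/20 + 17/100 → 8/25
merge 21/100 + 11/50 → 43/100
merge 1/4 + 8/25 → 57/100
merge 43/100 + 57/100 → 1
L = 11/50 + 8/25 + 43/100 + 57/100 + 1 = 127/50 = 2.54 bits/symbol.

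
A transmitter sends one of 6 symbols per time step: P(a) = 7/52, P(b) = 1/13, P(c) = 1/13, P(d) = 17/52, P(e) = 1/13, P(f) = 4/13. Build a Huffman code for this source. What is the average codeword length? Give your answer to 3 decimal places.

Repeatedly combine the two least-probable nodes; the expected code length is the sum of the merged weights.
merge 1/13 + 1/13 → 2/13
merge 1/13 + 7/52 → 11/52
merge 2/13 + 11/52 → 19/52
merge 4/13 + 17/52 → 33/52
merge 19/52 + 33/52 → 1
L = 2/13 + 11/52 + 19/52 + 33/52 + 1 = 123/52 ≈ 2.365 bits/symbol.

2.365 bits/symbol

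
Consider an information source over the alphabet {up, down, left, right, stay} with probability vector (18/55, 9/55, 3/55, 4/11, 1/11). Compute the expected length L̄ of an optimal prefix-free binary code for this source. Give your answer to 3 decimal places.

2.091 bits/symbol

Repeatedly combine the two least-probable nodes; the expected code length is the sum of the merged weights.
merge 3/55 + 1/11 → 8/55
merge 8/55 + 9/55 → 17/55
merge 17/55 + 18/55 → 7/11
merge 4/11 + 7/11 → 1
L = 8/55 + 17/55 + 7/11 + 1 = 23/11 ≈ 2.091 bits/symbol.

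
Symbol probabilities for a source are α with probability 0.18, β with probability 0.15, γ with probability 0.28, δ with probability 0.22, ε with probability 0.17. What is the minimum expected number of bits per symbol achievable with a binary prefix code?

Repeatedly combine the two least-probable nodes; the expected code length is the sum of the merged weights.
merge 3/20 + 17/100 → 8/25
merge 9/50 + 11/50 → 2/5
merge 7/25 + 8/25 → 3/5
merge 2/5 + 3/5 → 1
L = 8/25 + 2/5 + 3/5 + 1 = 58/25 = 2.32 bits/symbol.

2.32 bits/symbol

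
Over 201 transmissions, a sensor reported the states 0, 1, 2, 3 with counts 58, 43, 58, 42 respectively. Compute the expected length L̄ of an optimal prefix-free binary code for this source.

2 bits/symbol

Probabilities are the counts divided by 201.
Repeatedly combine the two least-probable nodes; the expected code length is the sum of the merged weights.
merge 14/67 + 43/201 → 85/201
merge 58/201 + 58/201 → 116/201
merge 85/201 + 116/201 → 1
L = 85/201 + 116/201 + 1 = 2 bits/symbol.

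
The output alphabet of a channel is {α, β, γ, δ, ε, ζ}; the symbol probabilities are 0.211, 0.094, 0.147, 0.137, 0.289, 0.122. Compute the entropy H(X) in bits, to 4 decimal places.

H = −Σ pᵢ log₂ pᵢ.
−0.211·log₂(0.211) = 0.4736
−0.094·log₂(0.094) = 0.3207
−0.147·log₂(0.147) = 0.4066
−0.137·log₂(0.137) = 0.3929
−0.289·log₂(0.289) = 0.5176
−0.122·log₂(0.122) = 0.3703
Sum ≈ 2.4816 → 2.4816 bits.

2.4816 bits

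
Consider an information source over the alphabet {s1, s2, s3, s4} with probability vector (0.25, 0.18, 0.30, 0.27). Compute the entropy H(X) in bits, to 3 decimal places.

H = −Σ pᵢ log₂ pᵢ.
−0.25·log₂(0.25) = 0.5000
−0.18·log₂(0.18) = 0.4453
−0.30·log₂(0.30) = 0.5211
−0.27·log₂(0.27) = 0.5100
Sum ≈ 1.9764 → 1.976 bits.

1.976 bits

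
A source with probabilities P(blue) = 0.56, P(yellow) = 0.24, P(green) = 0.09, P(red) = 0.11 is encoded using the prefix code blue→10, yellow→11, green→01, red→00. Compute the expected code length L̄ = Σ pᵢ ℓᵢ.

2 bits/symbol

L̄ = Σ pᵢ·ℓᵢ = 0.56·2 + 0.24·2 + 0.09·2 + 0.11·2 = 2 bits/symbol.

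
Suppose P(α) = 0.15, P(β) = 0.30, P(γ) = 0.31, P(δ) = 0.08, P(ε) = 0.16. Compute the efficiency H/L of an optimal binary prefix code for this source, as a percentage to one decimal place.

97.3%

Entropy H = −Σ p log₂ p ≈ 2.1700 bits.
Huffman merges: 2/25+3/20→23/100; 4/25+23/100→39/100; 3/10+31/100→61/100; 39/100+61/100→1. L = 223/100 ≈ 2.2300.
Efficiency = H/L = 2.1700/2.2300 = 97.3%.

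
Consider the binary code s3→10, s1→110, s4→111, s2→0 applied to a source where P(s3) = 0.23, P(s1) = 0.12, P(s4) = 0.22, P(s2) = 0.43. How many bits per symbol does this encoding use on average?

1.91 bits/symbol

L̄ = Σ pᵢ·ℓᵢ = 0.23·2 + 0.12·3 + 0.22·3 + 0.43·1 = 1.91 bits/symbol.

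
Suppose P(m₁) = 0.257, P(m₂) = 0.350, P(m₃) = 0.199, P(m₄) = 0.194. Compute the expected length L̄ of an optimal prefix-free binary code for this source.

2 bits/symbol

Repeatedly combine the two least-probable nodes; the expected code length is the sum of the merged weights.
merge 97/500 + 199/1000 → 393/1000
merge 257/1000 + 7/20 → 607/1000
merge 393/1000 + 607/1000 → 1
L = 393/1000 + 607/1000 + 1 = 2 bits/symbol.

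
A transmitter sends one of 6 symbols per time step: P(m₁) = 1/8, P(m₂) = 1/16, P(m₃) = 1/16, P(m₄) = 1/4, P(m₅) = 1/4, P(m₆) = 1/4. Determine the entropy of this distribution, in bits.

Each probability is a power of 1/2, so log₂(1/p) is an integer.
H = Σ p·log₂(1/p) = 1/8·3 + 1/16·4 + 1/16·4 + 1/4·2 + 1/4·2 + 1/4·2 = 2.375 bits.

2.375 bits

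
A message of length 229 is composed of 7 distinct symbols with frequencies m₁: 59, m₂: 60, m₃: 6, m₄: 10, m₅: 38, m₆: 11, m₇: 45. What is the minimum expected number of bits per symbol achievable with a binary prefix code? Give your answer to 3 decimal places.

Probabilities are the counts divided by 229.
Repeatedly combine the two least-probable nodes; the expected code length is the sum of the merged weights.
merge 6/229 + 10/229 → 16/229
merge 11/229 + 16/229 → 27/229
merge 27/229 + 38/229 → 65/229
merge 45/229 + 59/229 → 104/229
merge 60/229 + 65/229 → 125/229
merge 104/229 + 125/229 → 1
L = 16/229 + 27/229 + 65/229 + 104/229 + 125/229 + 1 = 566/229 ≈ 2.472 bits/symbol.

2.472 bits/symbol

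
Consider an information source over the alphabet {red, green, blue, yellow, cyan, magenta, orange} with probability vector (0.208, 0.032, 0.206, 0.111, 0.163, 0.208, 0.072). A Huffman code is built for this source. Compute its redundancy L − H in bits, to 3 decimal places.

Entropy H = −Σ p log₂ p ≈ 2.6227 bits.
Huffman merges: 4/125+9/125→13/125; 13/125+111/1000→43/200; 163/1000+103/500→369/1000; 26/125+26/125→52/125; 43/200+369/1000→73/125; 52/125+73/125→1. L = 336/125 ≈ 2.6880.
L − H = 2.6880 − 2.6227 = 0.065 bits.

0.065 bits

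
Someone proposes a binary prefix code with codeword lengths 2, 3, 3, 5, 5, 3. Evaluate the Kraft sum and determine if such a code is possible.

With common denominator 2^5 = 32: Σ 2^(−ℓᵢ) = 8/32 + 4/32 + 4/32 + 1/32 + 1/32 + 4/32 = 22/32 = 0.6875.
Kraft's inequality requires Σ ≤ 1; here Σ = 0.6875 ≤ 1, so such a prefix code exists.

0.6875; yes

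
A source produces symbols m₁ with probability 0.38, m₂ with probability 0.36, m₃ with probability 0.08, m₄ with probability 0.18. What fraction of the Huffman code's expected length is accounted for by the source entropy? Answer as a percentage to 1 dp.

Entropy H = −Σ p log₂ p ≈ 1.7979 bits.
Huffman merges: 2/25+9/50→13/50; 13/50+9/25→31/50; 19/50+31/50→1. L = 47/25 ≈ 1.8800.
Efficiency = H/L = 1.7979/1.8800 = 95.6%.

95.6%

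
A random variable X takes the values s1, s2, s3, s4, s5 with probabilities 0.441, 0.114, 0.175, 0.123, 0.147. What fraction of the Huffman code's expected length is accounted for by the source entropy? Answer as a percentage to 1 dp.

Entropy H = −Σ p log₂ p ≈ 2.0966 bits.
Huffman merges: 57/500+123/1000→237/1000; 147/1000+7/40→161/500; 237/1000+161/500→559/1000; 441/1000+559/1000→1. L = 1059/500 ≈ 2.1180.
Efficiency = H/L = 2.0966/2.1180 = 99.0%.

99.0%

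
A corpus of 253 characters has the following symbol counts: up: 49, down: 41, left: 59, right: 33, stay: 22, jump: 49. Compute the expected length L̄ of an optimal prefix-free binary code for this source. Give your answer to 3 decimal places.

2.573 bits/symbol

Probabilities are the counts divided by 253.
Repeatedly combine the two least-probable nodes; the expected code length is the sum of the merged weights.
merge 2/23 + 3/23 → 5/23
merge 41/253 + 49/253 → 90/253
merge 49/253 + 5/23 → 104/253
merge 59/253 + 90/253 → 149/253
merge 104/253 + 149/253 → 1
L = 5/23 + 90/253 + 104/253 + 149/253 + 1 = 651/253 ≈ 2.573 bits/symbol.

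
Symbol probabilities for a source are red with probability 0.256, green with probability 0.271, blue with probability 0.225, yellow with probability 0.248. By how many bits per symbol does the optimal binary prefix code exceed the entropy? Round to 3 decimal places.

0.003 bits

Entropy H = −Σ p log₂ p ≈ 1.9968 bits.
Huffman merges: 9/40+31/125→473/1000; 32/125+271/1000→527/1000; 473/1000+527/1000→1. L = 2 ≈ 2.0000.
L − H = 2.0000 − 1.9968 = 0.003 bits.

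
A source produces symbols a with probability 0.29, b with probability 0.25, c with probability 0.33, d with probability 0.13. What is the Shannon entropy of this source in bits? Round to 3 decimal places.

1.928 bits

H = −Σ pᵢ log₂ pᵢ.
−0.29·log₂(0.29) = 0.5179
−0.25·log₂(0.25) = 0.5000
−0.33·log₂(0.33) = 0.5278
−0.13·log₂(0.13) = 0.3826
Sum ≈ 1.9284 → 1.928 bits.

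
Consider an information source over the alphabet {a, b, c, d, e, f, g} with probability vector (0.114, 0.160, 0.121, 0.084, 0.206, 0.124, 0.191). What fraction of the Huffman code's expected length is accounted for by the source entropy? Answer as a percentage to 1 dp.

98.4%

Entropy H = −Σ p log₂ p ≈ 2.7482 bits.
Huffman merges: 21/250+57/500→99/500; 121/1000+31/250→49/200; 4/25+191/1000→351/1000; 99/500+103/500→101/250; 49/200+351/1000→149/250; 101/250+149/250→1. L = 1397/500 ≈ 2.7940.
Efficiency = H/L = 2.7482/2.7940 = 98.4%.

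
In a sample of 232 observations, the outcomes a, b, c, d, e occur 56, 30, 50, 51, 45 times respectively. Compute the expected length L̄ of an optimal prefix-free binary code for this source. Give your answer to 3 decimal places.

2.323 bits/symbol

Probabilities are the counts divided by 232.
Repeatedly combine the two least-probable nodes; the expected code length is the sum of the merged weights.
merge 15/116 + 45/232 → 75/232
merge 25/116 + 51/232 → 101/232
merge 7/29 + 75/232 → 131/232
merge 101/232 + 131/232 → 1
L = 75/232 + 101/232 + 131/232 + 1 = 539/232 ≈ 2.323 bits/symbol.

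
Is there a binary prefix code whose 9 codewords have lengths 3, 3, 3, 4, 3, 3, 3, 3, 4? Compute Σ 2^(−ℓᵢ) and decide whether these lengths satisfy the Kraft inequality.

With common denominator 2^4 = 16: Σ 2^(−ℓᵢ) = 2/16 + 2/16 + 2/16 + 1/16 + 2/16 + 2/16 + 2/16 + 2/16 + 1/16 = 16/16 = 1.
Kraft's inequality requires Σ ≤ 1; here Σ = 1 ≤ 1, so such a prefix code exists.

1; yes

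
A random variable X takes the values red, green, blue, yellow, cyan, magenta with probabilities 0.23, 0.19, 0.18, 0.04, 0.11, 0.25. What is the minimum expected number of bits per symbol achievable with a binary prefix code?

2.48 bits/symbol

Repeatedly combine the two least-probable nodes; the expected code length is the sum of the merged weights.
merge 1/25 + 11/100 → 3/20
merge 3/20 + 9/50 → 33/100
merge 19/100 + 23/100 → 21/50
merge 1/4 + 33/100 → 29/50
merge 21/50 + 29/50 → 1
L = 3/20 + 33/100 + 21/50 + 29/50 + 1 = 62/25 = 2.48 bits/symbol.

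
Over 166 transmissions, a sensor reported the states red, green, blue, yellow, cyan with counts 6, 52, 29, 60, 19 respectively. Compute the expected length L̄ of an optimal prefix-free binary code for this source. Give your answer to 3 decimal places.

Probabilities are the counts divided by 166.
Repeatedly combine the two least-probable nodes; the expected code length is the sum of the merged weights.
merge 3/83 + 19/166 → 25/166
merge 25/166 + 29/166 → 27/83
merge 26/83 + 27/83 → 53/83
merge 30/83 + 53/83 → 1
L = 25/166 + 27/83 + 53/83 + 1 = 351/166 ≈ 2.114 bits/symbol.

2.114 bits/symbol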